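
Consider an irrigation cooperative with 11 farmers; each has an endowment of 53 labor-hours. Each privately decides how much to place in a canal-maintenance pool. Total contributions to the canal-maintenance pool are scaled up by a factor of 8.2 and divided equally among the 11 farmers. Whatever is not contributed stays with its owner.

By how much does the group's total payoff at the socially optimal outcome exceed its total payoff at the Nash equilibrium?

4197.60 labor-hours

Each contributed unit returns 8.2/11 = 0.7455 to its contributor — below 1 — so contributing 0 is dominant for every player. At the Nash equilibrium everyone keeps their 53, and the group total is 11 × 53 = 583.
Each contributed unit returns 8.200 to the group as a whole (0.7455 to each of 11 players), which exceeds 1, so the social optimum is full contribution: group total = 8.200 × 583 = 4780.60.
Efficiency loss = 4780.60 − 583 = 4197.60.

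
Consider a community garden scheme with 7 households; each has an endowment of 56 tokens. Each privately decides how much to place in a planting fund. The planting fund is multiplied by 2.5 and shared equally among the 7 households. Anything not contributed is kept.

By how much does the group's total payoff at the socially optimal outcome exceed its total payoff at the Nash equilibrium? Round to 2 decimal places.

Each contributed unit returns 2.5/7 = 0.3571 to its contributor — below 1 — so contributing 0 is dominant for every player. At the Nash equilibrium everyone keeps their 56, and the group total is 7 × 56 = 392.
Each contributed unit returns 2.500 to the group as a whole (0.3571 to each of 7 players), which exceeds 1, so the social optimum is full contribution: group total = 2.500 × 392 = 980.00.
Efficiency loss = 980.00 − 392 = 588.00.

588.00 tokens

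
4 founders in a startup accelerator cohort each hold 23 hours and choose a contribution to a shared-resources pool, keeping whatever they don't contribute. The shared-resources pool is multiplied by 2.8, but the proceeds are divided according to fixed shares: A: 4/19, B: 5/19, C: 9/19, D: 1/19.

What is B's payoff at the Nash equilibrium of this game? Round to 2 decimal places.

39.95 hours

Each unit j contributes comes back to j as 2.8 × (j's share), so j prefers to contribute only if that share exceeds 1/2.8 = 0.3571; otherwise keeping the unit dominates.
Only C (9/19) clears that bar, contributing 23; the remaining 3 contribute 0. Total contributed: 23.
B keeps 23 and receives 2.8 × 23 × 5/19 = 16.95 from the shared-resources pool, for a payoff of 39.95.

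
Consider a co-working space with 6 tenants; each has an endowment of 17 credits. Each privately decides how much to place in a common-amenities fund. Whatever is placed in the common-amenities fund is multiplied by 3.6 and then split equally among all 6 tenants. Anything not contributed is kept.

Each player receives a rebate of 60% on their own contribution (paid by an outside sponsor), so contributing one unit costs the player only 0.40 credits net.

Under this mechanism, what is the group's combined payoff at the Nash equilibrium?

428.40 credits

The effective private return per unit is now (3.6/6) / 0.40 = 1.5000 > 1, so every player's dominant strategy flips to full contribution.
So the Nash equilibrium is full contribution by all 6; the group earns 6 × (17 × 0.60 + 3.6 × 17) = 428.40.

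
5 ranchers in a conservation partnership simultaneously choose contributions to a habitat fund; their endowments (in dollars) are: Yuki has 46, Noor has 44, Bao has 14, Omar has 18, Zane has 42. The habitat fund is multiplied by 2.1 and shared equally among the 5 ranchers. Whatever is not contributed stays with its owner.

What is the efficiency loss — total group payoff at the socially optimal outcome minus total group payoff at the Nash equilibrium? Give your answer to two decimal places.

The private return per contributed unit is 2.1/5 = 0.4200 < 1 for every player regardless of endowment, so the Nash equilibrium is zero contribution and the group total is Σ E_j = 46 + 44 + 14 + 18 + 42 = 164.
Each contributed unit returns 2.100 to the group, so the social optimum is full contribution by everyone: group total = 2.100 × 164 = 344.40.
Efficiency loss = (2.100 − 1) × 164 = 180.40.

180.40 dollars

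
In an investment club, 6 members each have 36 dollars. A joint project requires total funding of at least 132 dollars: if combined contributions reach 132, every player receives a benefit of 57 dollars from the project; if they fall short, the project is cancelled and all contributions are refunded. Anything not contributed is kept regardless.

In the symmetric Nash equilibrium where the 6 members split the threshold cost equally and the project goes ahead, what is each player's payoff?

Equal share of the threshold: 132/6 = 22.
At this profile no one gains by cutting their contribution: any cut drops the total below 132, the project is cancelled, contributions are refunded, and the deviator ends with 36, which is less than 36 − 22 + 57 = 71. Contributing more than 22 just wastes the excess. So contributing exactly 22 is a best response.
Each player's payoff: 36 − 22 + 57 = 71.

71 dollars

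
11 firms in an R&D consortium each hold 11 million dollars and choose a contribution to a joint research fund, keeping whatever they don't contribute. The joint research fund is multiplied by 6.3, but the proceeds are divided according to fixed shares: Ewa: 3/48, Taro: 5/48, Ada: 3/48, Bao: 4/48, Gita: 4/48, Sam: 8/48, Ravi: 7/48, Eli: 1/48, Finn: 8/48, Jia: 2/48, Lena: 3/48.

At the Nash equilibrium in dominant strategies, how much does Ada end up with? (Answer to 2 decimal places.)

19.66 million dollars

For player j, contributing a unit is worthwhile iff 6.3 × (j's share) ≥ 1, i.e. iff j's share is at least 0.1587.
The shares above 0.1587 belong to Sam and Finn, contributing 11 each; the remaining 9 contribute 0. Total contributed: 22.
Ada keeps 11 and receives 6.3 × 22 × 3/48 = 8.66 from the joint research fund, for a payoff of 19.66.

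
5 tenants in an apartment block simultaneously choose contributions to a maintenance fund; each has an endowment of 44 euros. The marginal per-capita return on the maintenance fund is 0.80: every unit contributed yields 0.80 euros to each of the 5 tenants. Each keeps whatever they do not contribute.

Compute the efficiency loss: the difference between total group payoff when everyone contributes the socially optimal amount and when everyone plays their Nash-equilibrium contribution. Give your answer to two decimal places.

The private return per contributed unit is 0.80 < 1, so contributing 0 is dominant for every player. At the Nash equilibrium everyone keeps their 44, and the group total is 5 × 44 = 220.
Each contributed unit returns 4.000 to the group as a whole (0.80 to each of 5 players), which exceeds 1, so the social optimum is full contribution: group total = 4.000 × 220 = 880.00.
Efficiency loss = 880.00 − 220 = 660.00.

660.00 euros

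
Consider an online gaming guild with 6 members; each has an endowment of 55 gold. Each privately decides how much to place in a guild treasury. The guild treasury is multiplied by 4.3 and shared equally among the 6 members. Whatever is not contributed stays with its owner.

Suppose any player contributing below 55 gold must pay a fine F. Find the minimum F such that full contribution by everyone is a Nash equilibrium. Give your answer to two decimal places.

15.58 gold

Given the others contribute fully, the best deviation is to contribute 0 (any partial contribution still incurs the fine and gives up units whose private return 0.7167 is below 1).
Deviating from 55 to 0 saves 55 gold but forfeits the deviator's share of the drop in the guild treasury: 4.3/6 × 55 = 39.42.
So the deviation gain is 55 − 39.42 = 15.58, and the fine must be at least 15.58 gold to wipe it out.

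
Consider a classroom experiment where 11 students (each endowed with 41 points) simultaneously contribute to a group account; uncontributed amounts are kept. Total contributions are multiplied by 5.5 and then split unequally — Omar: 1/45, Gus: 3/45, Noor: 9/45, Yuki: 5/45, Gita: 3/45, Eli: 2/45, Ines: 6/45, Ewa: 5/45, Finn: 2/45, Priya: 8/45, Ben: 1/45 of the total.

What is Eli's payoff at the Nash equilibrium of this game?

Player j's private return per contributed unit is 5.5 × (j's share). Contributing is weakly dominant for j when that share is at least 1/5.5 = 0.1818, and contributing 0 is dominant otherwise.
The only share above 0.1818 is Noor's 9/45, contributing 41; the remaining 10 contribute 0. Total contributed: 41.
Eli keeps 41 and receives 5.5 × 41 × 2/45 = 10.02 from the group account, for a payoff of 51.02.

51.02 points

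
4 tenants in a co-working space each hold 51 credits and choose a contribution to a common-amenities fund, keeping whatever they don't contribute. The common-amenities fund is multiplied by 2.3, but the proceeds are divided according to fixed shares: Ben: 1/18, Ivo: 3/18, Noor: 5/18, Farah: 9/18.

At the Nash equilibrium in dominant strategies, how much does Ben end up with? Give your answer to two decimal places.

Each unit j contributes comes back to j as 2.3 × (j's share), so j prefers to contribute only if that share exceeds 1/2.3 = 0.4348; otherwise keeping the unit dominates.
Only Farah (9/18) clears that bar, contributing 51; the remaining 3 contribute 0. Total contributed: 51.
Ben keeps 51 and receives 2.3 × 51 × 1/18 = 6.52 from the common-amenities fund, for a payoff of 57.52.

57.52 credits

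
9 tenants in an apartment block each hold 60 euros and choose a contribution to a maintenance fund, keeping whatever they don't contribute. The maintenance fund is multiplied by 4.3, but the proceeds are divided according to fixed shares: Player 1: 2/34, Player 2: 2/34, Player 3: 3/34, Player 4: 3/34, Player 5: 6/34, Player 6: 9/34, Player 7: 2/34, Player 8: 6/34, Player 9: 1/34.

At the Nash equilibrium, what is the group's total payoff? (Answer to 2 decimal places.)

Player j's private return per contributed unit is 4.3 × (j's share). Contributing is weakly dominant for j when that share is at least 1/4.3 = 0.2326, and contributing 0 is dominant otherwise.
The only share above 0.2326 is Player 6's 9/34, contributing 60; the remaining 8 contribute 0. Total contributed: 60.
The maintenance fund pays out 4.3 × 60 = 258.00 in total (split across the unequal shares, but the aggregate is all that matters for the group sum).
The 8 free-riders keep 60 each, adding 480. Group total = 480 + 258.00 = 738.00.

738.00 euros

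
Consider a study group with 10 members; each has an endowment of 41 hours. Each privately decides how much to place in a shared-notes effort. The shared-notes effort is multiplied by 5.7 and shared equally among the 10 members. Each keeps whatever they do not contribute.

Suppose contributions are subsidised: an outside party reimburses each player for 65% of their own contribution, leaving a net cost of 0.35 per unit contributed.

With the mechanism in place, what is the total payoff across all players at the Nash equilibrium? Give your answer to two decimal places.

The effective private return per unit is now (5.7/10) / 0.35 = 1.6286 > 1, so every player's dominant strategy flips to full contribution.
At the Nash equilibrium everyone contributes 41. Group total payoff = 10 × (41 × 0.65 + 5.7 × 41) = 2603.50.

2603.50 hours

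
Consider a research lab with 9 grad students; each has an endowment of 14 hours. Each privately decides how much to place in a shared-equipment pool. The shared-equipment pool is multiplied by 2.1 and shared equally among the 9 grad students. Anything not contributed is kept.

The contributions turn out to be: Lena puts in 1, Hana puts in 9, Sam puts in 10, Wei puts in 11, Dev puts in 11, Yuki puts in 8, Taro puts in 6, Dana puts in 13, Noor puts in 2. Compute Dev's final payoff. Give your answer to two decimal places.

Total contributed: 1 + 9 + 10 + 11 + 11 + 8 + 6 + 13 + 2 = 71.
Each receives 2.1 × 71 / 9 = 16.57 from the shared-equipment pool.
Dev keeps 14 − 11 = 3, so Dev's payoff is 3 + 16.57 = 19.57.

19.57 hours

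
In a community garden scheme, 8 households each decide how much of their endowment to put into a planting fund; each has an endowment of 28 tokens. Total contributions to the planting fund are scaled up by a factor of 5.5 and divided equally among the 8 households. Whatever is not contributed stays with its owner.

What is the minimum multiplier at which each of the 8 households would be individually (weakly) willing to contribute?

8

A contributed unit returns (multiplier)/8 to its contributor.
This reaches 1 exactly when the multiplier is 8.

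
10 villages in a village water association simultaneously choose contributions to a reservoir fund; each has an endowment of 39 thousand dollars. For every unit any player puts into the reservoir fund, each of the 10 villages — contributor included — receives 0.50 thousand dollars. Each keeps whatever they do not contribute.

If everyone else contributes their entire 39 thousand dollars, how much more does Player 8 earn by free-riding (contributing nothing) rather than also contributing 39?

Switching from a contribution of 39 to 0 lets Player 8 keep an extra 39 thousand dollars, but lowers the reservoir fund by 39, which costs Player 8 their own share of that drop: 0.50 × 39 = 19.50.
Net gain = 39 − 19.50 = 19.50. The private return per contributed unit (0.50) is below 1, so free-riding is indeed the best response regardless of what the others do.

19.50 thousand dollars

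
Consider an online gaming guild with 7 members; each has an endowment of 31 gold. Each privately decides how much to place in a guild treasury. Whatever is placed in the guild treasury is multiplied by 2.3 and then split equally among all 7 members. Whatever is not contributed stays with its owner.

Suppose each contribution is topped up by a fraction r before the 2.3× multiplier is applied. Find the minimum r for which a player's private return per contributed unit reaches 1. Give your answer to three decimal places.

2.043

With matching at rate r, one contributed unit becomes (1 + r) in the guild treasury and returns 2.3 × (1 + r) / 7 to the contributor.
Setting this equal to 1: 1 + r = 7/2.3 = 3.0435.
So the minimum matching rate is r = 3.0435 − 1 = 2.043.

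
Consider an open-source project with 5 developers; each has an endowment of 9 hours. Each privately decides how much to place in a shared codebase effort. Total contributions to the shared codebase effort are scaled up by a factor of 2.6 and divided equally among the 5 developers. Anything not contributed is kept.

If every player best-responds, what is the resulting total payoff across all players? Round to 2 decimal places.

Each contributed unit returns 2.6/5 = 0.5200 to its contributor — below 1 — so contributing 0 is dominant for every player. At the Nash equilibrium everyone keeps their 9, and the group total is 5 × 9 = 45.

45.00 hours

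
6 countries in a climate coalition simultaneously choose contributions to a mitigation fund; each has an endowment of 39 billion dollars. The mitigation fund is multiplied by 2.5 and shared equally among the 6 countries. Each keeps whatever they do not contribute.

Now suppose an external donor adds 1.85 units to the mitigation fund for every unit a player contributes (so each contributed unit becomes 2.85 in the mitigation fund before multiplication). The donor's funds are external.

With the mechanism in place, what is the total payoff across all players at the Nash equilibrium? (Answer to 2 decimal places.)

Under the mechanism each unit contributed yields 2.5 × 2.85 / 6 = 1.1875 back to its contributor per unit of net cost, which exceeds 1, making full contribution the dominant choice for everyone.
At the Nash equilibrium everyone contributes 39. Group total payoff = 2.5 × 2.85 × 234 = 1667.25.

1667.25 billion dollars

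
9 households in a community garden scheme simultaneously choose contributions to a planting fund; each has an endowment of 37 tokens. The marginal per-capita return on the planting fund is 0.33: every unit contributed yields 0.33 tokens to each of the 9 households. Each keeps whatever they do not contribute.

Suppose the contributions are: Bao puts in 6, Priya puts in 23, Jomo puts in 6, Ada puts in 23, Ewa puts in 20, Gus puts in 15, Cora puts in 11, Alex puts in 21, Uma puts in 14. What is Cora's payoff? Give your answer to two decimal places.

71.87 tokens

Total contributed: 6 + 23 + 6 + 23 + 20 + 15 + 11 + 21 + 14 = 139.
Each receives 0.33 × 139 = 45.87 from the planting fund.
Cora keeps 37 − 11 = 26, so Cora's payoff is 26 + 45.87 = 71.87.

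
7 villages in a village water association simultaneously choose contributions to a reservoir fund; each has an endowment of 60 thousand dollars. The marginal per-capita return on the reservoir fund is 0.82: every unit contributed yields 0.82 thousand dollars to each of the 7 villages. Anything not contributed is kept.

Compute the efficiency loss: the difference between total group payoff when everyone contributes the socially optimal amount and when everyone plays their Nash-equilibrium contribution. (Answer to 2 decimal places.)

1990.80 thousand dollars

The private return per contributed unit is 0.82 < 1, so contributing 0 is dominant for every player. At the Nash equilibrium everyone keeps their 60, and the group total is 7 × 60 = 420.
Each contributed unit returns 5.740 to the group as a whole (0.82 to each of 7 players), which exceeds 1, so the social optimum is full contribution: group total = 5.740 × 420 = 2410.80.
Efficiency loss = 2410.80 − 420 = 1990.80.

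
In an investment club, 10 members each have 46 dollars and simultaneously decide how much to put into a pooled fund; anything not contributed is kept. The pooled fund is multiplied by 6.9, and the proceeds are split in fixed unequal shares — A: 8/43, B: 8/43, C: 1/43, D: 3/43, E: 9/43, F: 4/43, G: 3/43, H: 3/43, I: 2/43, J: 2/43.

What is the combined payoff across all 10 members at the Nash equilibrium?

Each unit j contributes comes back to j as 6.9 × (j's share), so j prefers to contribute only if that share exceeds 1/6.9 = 0.1449; otherwise keeping the unit dominates.
The shares above 0.1449 belong to A, B and E, contributing 46 each; the remaining 7 contribute 0. Total contributed: 138.
The pooled fund pays out 6.9 × 138 = 952.20 in total (split across the unequal shares, but the aggregate is all that matters for the group sum).
The 7 free-riders keep 46 each, adding 322. Group total = 322 + 952.20 = 1274.20.

1274.20 dollars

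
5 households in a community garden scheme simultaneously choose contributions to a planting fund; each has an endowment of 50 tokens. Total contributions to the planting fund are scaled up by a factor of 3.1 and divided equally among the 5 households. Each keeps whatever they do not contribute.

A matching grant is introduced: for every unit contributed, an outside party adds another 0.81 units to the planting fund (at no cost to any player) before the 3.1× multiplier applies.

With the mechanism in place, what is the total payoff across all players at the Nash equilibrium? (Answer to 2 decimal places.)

The effective private return per unit is now 3.1 × 1.81 / 5 = 1.1222 > 1, so every player's dominant strategy flips to full contribution.
At the Nash equilibrium everyone contributes 50. Group total payoff = 3.1 × 1.81 × 250 = 1402.75.

1402.75 tokens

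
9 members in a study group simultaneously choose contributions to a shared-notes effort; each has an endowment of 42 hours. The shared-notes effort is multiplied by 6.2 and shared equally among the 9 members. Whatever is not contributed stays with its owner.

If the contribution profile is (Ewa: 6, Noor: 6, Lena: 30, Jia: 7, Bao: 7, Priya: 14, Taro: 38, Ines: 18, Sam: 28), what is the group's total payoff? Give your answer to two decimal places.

Total contributed: 6 + 6 + 30 + 7 + 7 + 14 + 38 + 18 + 28 = 154; total kept: 9 × 42 − 154 = 224.
The shared-notes effort pays out 6.2 × 154 = 954.80 in aggregate.
Group total = 224 + 954.80 = 1178.80.

1178.80 hours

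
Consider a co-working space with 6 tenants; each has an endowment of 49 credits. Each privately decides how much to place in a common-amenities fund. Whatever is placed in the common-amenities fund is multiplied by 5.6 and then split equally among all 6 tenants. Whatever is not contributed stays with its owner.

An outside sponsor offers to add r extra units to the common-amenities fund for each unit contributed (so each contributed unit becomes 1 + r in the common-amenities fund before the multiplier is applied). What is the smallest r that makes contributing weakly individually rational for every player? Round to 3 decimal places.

With matching at rate r, one contributed unit becomes (1 + r) in the common-amenities fund and returns 5.6 × (1 + r) / 6 to the contributor.
Setting this equal to 1: 1 + r = 6/5.6 = 1.0714.
So the minimum matching rate is r = 1.0714 − 1 = 0.071.

0.071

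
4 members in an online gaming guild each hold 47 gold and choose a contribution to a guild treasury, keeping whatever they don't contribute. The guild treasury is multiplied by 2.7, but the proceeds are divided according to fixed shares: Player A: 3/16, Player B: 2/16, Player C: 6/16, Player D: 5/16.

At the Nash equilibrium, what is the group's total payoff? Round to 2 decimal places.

267.90 gold

Each unit j contributes comes back to j as 2.7 × (j's share), so j prefers to contribute only if that share exceeds 1/2.7 = 0.3704; otherwise keeping the unit dominates.
The only share above 0.3704 is Player C's 6/16, contributing 47; the remaining 3 contribute 0. Total contributed: 47.
The guild treasury pays out 2.7 × 47 = 126.90 in total (split across the unequal shares, but the aggregate is all that matters for the group sum).
The 3 free-riders keep 47 each, adding 141. Group total = 141 + 126.90 = 267.90.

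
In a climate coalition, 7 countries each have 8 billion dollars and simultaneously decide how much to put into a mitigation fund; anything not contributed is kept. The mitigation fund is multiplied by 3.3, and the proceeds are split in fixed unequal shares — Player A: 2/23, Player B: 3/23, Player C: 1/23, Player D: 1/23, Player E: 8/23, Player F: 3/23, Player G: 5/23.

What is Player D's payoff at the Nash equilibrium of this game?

9.15 billion dollars

For player j, contributing a unit is worthwhile iff 3.3 × (j's share) ≥ 1, i.e. iff j's share is at least 0.3030.
The only share above 0.3030 is Player E's 8/23, contributing 8; the remaining 6 contribute 0. Total contributed: 8.
Player D keeps 8 and receives 3.3 × 8 × 1/23 = 1.15 from the mitigation fund, for a payoff of 9.15.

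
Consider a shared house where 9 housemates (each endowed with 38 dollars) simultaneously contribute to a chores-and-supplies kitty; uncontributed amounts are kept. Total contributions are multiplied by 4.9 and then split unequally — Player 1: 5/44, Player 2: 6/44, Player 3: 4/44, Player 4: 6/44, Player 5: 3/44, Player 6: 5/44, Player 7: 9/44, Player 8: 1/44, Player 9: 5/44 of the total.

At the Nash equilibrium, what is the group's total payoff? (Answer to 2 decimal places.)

490.20 dollars

Player j's private return per contributed unit is 4.9 × (j's share). Contributing is weakly dominant for j when that share is at least 1/4.9 = 0.2041, and contributing 0 is dominant otherwise.
Only Player 7 (9/44) clears that bar, contributing 38; the remaining 8 contribute 0. Total contributed: 38.
The chores-and-supplies kitty pays out 4.9 × 38 = 186.20 in total (split across the unequal shares, but the aggregate is all that matters for the group sum).
The 8 free-riders keep 38 each, adding 304. Group total = 304 + 186.20 = 490.20.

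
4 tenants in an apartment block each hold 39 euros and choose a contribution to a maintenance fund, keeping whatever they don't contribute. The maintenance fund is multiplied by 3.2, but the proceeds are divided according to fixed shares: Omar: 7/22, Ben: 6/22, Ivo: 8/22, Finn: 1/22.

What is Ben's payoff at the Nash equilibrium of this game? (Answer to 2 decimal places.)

Each unit j contributes comes back to j as 3.2 × (j's share), so j prefers to contribute only if that share exceeds 1/3.2 = 0.3125; otherwise keeping the unit dominates.
The shares above 0.3125 belong to Omar and Ivo, contributing 39 each; the remaining 2 contribute 0. Total contributed: 78.
Ben keeps 39 and receives 3.2 × 78 × 6/22 = 68.07 from the maintenance fund, for a payoff of 107.07.

107.07 euros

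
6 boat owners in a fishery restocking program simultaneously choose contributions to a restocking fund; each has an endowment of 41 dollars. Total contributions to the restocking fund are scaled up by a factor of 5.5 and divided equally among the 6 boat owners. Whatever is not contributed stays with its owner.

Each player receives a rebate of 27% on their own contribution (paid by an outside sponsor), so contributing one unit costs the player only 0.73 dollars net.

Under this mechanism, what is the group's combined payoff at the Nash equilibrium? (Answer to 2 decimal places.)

The effective private return per unit is now (5.5/6) / 0.73 = 1.2557 > 1, so every player's dominant strategy flips to full contribution.
At the Nash equilibrium everyone contributes 41. Group total payoff = 6 × (41 × 0.27 + 5.5 × 41) = 1419.42.

1419.42 dollars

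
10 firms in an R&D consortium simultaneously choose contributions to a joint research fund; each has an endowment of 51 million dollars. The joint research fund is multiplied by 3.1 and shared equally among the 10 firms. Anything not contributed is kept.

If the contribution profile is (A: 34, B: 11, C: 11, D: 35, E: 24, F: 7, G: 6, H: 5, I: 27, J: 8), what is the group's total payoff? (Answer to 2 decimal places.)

862.80 million dollars

Total contributed: 34 + 11 + 11 + 35 + 24 + 7 + 6 + 5 + 27 + 8 = 168; total kept: 10 × 51 − 168 = 342.
The joint research fund pays out 3.1 × 168 = 520.80 in aggregate.
Group total = 342 + 520.80 = 862.80.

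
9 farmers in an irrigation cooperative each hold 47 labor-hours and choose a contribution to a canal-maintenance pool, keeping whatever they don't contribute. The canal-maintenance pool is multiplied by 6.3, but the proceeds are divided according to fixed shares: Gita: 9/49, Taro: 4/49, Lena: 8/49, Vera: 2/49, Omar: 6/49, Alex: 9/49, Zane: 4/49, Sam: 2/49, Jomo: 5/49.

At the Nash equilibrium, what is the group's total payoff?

Each unit j contributes comes back to j as 6.3 × (j's share), so j prefers to contribute only if that share exceeds 1/6.3 = 0.1587; otherwise keeping the unit dominates.
Gita, Lena and Alex clear that bar, contributing 47 each; the remaining 6 contribute 0. Total contributed: 141.
The canal-maintenance pool pays out 6.3 × 141 = 888.30 in total (split across the unequal shares, but the aggregate is all that matters for the group sum).
The 6 free-riders keep 47 each, adding 282. Group total = 282 + 888.30 = 1170.30.

1170.30 labor-hours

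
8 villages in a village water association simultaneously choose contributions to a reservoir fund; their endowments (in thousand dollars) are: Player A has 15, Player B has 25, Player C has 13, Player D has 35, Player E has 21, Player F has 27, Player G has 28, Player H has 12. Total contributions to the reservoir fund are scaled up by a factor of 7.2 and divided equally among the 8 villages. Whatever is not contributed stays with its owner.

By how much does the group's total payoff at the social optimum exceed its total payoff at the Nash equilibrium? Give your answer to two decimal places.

1091.20 thousand dollars

The private return per contributed unit is 7.2/8 = 0.9000 < 1 for every player regardless of endowment, so the Nash equilibrium is zero contribution and the group total is Σ E_j = 15 + 25 + 13 + 35 + 21 + 27 + 28 + 12 = 176.
Each contributed unit returns 7.200 to the group, so the social optimum is full contribution by everyone: group total = 7.200 × 176 = 1267.20.
Efficiency loss = (7.200 − 1) × 176 = 1091.20.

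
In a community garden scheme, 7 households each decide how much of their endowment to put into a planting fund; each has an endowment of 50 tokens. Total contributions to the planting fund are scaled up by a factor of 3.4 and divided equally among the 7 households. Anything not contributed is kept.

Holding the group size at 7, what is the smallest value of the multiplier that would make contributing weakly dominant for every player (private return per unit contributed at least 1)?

A contributed unit returns (multiplier)/7 to its contributor.
This reaches 1 exactly when the multiplier is 7.

7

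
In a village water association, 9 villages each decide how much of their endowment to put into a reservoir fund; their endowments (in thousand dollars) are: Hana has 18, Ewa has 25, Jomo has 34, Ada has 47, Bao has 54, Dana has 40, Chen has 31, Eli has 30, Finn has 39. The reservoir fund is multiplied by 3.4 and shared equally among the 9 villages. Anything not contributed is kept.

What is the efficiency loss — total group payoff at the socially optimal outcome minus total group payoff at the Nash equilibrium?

The private return per contributed unit is 3.4/9 = 0.3778 < 1 for every player regardless of endowment, so the Nash equilibrium is zero contribution and the group total is Σ E_j = 18 + 25 + 34 + 47 + 54 + 40 + 31 + 30 + 39 = 318.
Each contributed unit returns 3.400 to the group, so the social optimum is full contribution by everyone: group total = 3.400 × 318 = 1081.20.
Efficiency loss = (3.400 − 1) × 318 = 763.20.

763.20 thousand dollars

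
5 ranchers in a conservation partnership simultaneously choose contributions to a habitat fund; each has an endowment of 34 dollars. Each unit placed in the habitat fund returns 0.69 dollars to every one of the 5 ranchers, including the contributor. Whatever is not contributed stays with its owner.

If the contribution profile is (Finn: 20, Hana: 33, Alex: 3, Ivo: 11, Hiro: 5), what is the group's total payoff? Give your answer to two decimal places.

Total contributed: 20 + 33 + 3 + 11 + 5 = 72; total kept: 5 × 34 − 72 = 98.
The habitat fund pays out 0.69 × 5 × 72 = 248.40 in aggregate.
Group total = 98 + 248.40 = 346.40.

346.40 dollars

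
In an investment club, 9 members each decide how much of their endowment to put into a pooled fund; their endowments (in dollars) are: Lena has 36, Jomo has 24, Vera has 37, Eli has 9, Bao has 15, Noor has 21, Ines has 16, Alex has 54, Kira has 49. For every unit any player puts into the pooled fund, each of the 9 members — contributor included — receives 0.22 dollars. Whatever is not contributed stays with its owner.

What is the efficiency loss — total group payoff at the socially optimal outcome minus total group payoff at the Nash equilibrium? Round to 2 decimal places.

The private return per contributed unit is 0.22 < 1 for everyone, so the Nash equilibrium is zero contribution and the group total is Σ E_j = 36 + 24 + 37 + 9 + 15 + 21 + 16 + 54 + 49 = 261.
Each contributed unit returns 1.980 to the group, so the social optimum is full contribution by everyone: group total = 1.980 × 261 = 516.78.
Efficiency loss = (1.980 − 1) × 261 = 255.78.

255.78 dollars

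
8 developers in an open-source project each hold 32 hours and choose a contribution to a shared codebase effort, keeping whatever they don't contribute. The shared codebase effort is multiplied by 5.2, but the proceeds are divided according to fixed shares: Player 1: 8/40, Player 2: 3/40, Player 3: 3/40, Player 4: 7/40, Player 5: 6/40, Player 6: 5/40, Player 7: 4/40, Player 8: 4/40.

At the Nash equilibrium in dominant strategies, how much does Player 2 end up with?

44.48 hours

For player j, contributing a unit is worthwhile iff 5.2 × (j's share) ≥ 1, i.e. iff j's share is at least 0.1923.
The only share above 0.1923 is Player 1's 8/40, contributing 32; the remaining 7 contribute 0. Total contributed: 32.
Player 2 keeps 32 and receives 5.2 × 32 × 3/40 = 12.48 from the shared codebase effort, for a payoff of 44.48.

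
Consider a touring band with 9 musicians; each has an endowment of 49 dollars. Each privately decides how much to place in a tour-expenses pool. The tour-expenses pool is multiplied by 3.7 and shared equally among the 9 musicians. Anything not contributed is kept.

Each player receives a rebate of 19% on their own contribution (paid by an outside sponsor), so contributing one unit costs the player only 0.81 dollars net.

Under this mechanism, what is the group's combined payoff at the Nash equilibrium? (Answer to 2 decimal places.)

441.00 dollars

The effective private return is (3.7/9) / 0.81 = 0.5075, which is still under 1, so the mechanism doesn't change anyone's dominant strategy: zero contribution.
At the Nash equilibrium no one contributes; group total payoff = 9 × 49 = 441.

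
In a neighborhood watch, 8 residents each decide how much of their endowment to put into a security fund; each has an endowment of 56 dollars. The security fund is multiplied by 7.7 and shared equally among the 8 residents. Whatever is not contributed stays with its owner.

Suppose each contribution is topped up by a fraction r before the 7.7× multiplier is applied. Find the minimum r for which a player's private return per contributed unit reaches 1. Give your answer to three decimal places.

With matching at rate r, one contributed unit becomes (1 + r) in the security fund and returns 7.7 × (1 + r) / 8 to the contributor.
Setting this equal to 1: 1 + r = 8/7.7 = 1.0390.
So the minimum matching rate is r = 1.0390 − 1 = 0.039.

0.039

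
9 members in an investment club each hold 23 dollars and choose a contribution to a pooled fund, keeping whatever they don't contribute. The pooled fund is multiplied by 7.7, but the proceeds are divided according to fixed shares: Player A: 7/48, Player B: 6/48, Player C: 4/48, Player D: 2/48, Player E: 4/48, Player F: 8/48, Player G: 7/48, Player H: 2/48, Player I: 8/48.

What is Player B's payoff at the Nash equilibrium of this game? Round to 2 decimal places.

For player j, contributing a unit is worthwhile iff 7.7 × (j's share) ≥ 1, i.e. iff j's share is at least 0.1299.
Player A, Player F, Player G and Player I are above the threshold, contributing 23 each; the remaining 5 contribute 0. Total contributed: 92.
Player B keeps 23 and receives 7.7 × 92 × 6/48 = 88.55 from the pooled fund, for a payoff of 111.55.

111.55 dollars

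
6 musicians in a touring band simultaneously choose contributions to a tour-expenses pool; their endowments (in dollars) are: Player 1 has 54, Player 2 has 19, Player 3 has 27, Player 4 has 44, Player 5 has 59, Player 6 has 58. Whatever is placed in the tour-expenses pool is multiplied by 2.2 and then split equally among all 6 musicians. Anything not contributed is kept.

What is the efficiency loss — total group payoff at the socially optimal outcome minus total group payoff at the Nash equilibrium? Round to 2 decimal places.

The private return per contributed unit is 2.2/6 = 0.3667 < 1 for every player regardless of endowment, so the Nash equilibrium is zero contribution and the group total is Σ E_j = 54 + 19 + 27 + 44 + 59 + 58 = 261.
Each contributed unit returns 2.200 to the group, so the social optimum is full contribution by everyone: group total = 2.200 × 261 = 574.20.
Efficiency loss = (2.200 − 1) × 261 = 313.20.

313.20 dollars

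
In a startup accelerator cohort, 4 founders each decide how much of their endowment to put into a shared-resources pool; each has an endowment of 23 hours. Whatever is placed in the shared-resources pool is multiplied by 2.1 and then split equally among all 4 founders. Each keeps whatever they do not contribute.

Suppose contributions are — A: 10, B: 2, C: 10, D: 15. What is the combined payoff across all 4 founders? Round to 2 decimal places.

132.70 hours

Total contributed: 10 + 2 + 10 + 15 = 37; total kept: 4 × 23 − 37 = 55.
The shared-resources pool pays out 2.1 × 37 = 77.70 in aggregate.
Group total = 55 + 77.70 = 132.70.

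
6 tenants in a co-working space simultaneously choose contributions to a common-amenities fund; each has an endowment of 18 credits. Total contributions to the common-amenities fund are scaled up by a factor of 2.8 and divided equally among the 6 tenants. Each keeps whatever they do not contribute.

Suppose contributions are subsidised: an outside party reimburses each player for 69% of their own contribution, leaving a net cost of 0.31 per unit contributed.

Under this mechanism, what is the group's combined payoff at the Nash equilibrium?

The effective private return per unit is now (2.8/6) / 0.31 = 1.5054 > 1, so every player's dominant strategy flips to full contribution.
So the Nash equilibrium is full contribution by all 6; the group earns 6 × (18 × 0.69 + 2.8 × 18) = 376.92.

376.92 credits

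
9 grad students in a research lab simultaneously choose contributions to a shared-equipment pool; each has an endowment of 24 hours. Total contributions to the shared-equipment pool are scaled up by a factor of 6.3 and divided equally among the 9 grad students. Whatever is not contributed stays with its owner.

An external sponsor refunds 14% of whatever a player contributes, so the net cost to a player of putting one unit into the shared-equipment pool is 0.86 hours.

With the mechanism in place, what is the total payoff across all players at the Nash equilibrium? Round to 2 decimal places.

With the mechanism, a contributed unit returns (6.3/9) / 0.86 = 0.8140 per unit of net cost — still below 1 — so contributing 0 remains dominant for every player.
At the Nash equilibrium no one contributes; group total payoff = 9 × 24 = 216.

216.00 hours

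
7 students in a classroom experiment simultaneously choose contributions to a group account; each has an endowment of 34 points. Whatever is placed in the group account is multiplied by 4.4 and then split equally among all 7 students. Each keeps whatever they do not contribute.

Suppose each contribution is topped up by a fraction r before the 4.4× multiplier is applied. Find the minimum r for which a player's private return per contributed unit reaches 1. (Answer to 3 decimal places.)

0.591

With matching at rate r, one contributed unit becomes (1 + r) in the group account and returns 4.4 × (1 + r) / 7 to the contributor.
Setting this equal to 1: 1 + r = 7/4.4 = 1.5909.
So the minimum matching rate is r = 1.5909 − 1 = 0.591.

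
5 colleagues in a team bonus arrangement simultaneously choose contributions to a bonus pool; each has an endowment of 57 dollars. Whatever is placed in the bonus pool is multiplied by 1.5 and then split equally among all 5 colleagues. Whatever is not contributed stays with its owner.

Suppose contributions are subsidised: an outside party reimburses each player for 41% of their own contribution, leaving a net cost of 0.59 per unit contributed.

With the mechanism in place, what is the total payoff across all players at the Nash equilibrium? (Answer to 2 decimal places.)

285.00 dollars

Even with the mechanism, each unit contributed returns only (1.5/5) / 0.59 = 0.5085 per unit of net cost, so contributing nothing is still dominant.
At the Nash equilibrium no one contributes; group total payoff = 5 × 57 = 285.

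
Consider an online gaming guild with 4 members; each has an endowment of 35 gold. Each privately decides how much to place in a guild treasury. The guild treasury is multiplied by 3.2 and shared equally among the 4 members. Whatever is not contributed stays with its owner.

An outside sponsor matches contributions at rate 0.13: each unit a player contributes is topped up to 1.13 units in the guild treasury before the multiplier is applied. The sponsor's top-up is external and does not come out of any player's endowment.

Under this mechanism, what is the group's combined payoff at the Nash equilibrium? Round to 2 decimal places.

With the mechanism, a contributed unit returns 3.2 × 1.13 / 4 = 0.9040 per unit of net cost — still below 1 — so contributing 0 remains dominant for every player.
At the Nash equilibrium no one contributes; group total payoff = 4 × 35 = 140.

140.00 gold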